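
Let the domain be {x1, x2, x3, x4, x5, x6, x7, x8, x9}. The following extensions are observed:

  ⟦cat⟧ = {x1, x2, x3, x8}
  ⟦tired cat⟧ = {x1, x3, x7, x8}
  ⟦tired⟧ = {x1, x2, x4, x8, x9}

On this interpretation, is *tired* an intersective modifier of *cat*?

⟦tired⟧ ∩ ⟦cat⟧ = {x1, x2, x4, x8, x9} ∩ {x1, x2, x3, x8} = {x1, x2, x8}
Observed ⟦tired cat⟧ = {x1, x3, x7, x8}.
These differ, so the modifier is not intersective in this model.

no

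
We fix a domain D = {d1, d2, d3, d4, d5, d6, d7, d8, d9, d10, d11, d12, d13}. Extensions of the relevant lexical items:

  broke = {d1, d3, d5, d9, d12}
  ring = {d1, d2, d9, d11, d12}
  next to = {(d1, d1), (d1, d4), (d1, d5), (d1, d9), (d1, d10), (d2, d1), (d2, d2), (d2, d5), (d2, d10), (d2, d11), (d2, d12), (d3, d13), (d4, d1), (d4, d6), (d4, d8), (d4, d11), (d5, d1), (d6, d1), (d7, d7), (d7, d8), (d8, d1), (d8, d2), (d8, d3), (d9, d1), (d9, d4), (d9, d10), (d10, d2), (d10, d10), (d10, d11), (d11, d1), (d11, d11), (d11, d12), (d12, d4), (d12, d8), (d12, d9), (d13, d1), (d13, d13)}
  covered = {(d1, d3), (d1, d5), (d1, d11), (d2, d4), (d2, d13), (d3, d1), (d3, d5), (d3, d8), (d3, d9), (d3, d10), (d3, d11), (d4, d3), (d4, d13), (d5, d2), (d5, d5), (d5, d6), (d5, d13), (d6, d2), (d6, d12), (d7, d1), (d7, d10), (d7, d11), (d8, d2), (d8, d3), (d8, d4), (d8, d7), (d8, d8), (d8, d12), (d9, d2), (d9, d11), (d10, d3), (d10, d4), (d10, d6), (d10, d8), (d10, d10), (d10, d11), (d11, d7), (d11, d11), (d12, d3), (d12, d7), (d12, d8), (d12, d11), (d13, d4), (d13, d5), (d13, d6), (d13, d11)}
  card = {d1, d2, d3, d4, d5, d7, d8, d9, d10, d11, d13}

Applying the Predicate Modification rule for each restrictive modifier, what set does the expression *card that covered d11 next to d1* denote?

⟦that covered d11⟧ = {x : ⟨x, d11⟩ ∈ ⟦covered⟧} = {d1, d3, d7, d9, d10, d11, d12, d13}
⟦next to d1⟧ = {x : ⟨x, d1⟩ ∈ ⟦next to⟧} = {d1, d2, d4, d5, d6, d8, d9, d11, d13}
⟦card⟧ = {d1, d2, d3, d4, d5, d7, d8, d9, d10, d11, d13}
… ∩ ⟦that covered d11⟧ = {d1, d2, d3, d4, d5, d7, d8, d9, d10, d11, d13} ∩ {d1, d3, d7, d9, d10, d11, d12, d13} = {d1, d3, d7, d9, d10, d11, d13}
… ∩ ⟦next to d1⟧ = {d1, d3, d7, d9, d10, d11, d13} ∩ {d1, d2, d4, d5, d6, d8, d9, d11, d13} = {d1, d9, d11, d13}
So ⟦card that covered d11 next to d1⟧ = {d1, d9, d11, d13}.

{d1, d9, d11, d13}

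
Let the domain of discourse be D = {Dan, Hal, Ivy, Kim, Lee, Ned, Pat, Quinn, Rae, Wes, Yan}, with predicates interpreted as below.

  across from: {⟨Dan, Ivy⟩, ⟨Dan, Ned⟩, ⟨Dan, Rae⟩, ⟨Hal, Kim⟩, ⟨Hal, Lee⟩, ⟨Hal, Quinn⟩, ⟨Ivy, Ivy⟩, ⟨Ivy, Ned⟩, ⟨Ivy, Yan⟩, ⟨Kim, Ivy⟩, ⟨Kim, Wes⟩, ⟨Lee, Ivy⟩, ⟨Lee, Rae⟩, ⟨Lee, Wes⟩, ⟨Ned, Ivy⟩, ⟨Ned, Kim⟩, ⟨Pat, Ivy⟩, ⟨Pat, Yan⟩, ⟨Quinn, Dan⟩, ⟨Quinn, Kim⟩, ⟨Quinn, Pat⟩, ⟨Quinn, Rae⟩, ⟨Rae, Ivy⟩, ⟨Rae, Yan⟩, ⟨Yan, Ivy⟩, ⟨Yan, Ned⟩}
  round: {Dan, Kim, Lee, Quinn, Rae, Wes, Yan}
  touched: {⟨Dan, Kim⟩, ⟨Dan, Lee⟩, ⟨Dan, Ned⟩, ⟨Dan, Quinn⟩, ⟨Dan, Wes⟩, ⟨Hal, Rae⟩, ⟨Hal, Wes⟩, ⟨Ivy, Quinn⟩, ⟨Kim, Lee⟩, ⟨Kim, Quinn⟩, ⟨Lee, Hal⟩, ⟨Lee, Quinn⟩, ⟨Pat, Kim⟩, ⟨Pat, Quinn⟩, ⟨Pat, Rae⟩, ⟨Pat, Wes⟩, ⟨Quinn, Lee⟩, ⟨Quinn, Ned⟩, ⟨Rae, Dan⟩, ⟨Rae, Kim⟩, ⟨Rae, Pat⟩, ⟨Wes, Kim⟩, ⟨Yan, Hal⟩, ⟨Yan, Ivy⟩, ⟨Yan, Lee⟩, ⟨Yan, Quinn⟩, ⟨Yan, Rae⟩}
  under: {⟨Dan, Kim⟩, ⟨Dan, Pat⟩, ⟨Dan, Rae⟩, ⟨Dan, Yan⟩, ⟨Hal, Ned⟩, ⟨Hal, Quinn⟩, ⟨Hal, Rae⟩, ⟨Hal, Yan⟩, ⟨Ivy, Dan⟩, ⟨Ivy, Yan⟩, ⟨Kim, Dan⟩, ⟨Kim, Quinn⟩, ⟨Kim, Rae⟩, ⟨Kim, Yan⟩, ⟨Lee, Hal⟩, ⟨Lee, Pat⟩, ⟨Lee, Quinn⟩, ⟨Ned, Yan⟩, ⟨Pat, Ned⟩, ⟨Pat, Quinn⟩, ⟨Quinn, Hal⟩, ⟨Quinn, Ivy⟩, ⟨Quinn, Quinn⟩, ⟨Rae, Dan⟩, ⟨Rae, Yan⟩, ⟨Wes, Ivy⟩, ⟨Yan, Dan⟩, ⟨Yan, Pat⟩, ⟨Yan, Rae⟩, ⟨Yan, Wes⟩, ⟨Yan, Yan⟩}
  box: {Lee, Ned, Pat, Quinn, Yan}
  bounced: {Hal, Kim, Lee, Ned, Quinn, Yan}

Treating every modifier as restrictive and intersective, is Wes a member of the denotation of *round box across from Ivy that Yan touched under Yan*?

⟦across from Ivy⟧ = {x : ⟨x, Ivy⟩ ∈ ⟦across from⟧} = {Dan, Ivy, Kim, Lee, Ned, Pat, Rae, Yan}
⟦that Yan touched⟧ = {x : ⟨Yan, x⟩ ∈ ⟦touched⟧} = {Hal, Ivy, Lee, Quinn, Rae}
⟦under Yan⟧ = {x : ⟨x, Yan⟩ ∈ ⟦under⟧} = {Dan, Hal, Ivy, Kim, Ned, Rae, Yan}
⟦box⟧ = {Lee, Ned, Pat, Quinn, Yan}
… ∩ ⟦across from Ivy⟧ = {Lee, Ned, Pat, Quinn, Yan} ∩ {Dan, Ivy, Kim, Lee, Ned, Pat, Rae, Yan} = {Lee, Ned, Pat, Yan}
… ∩ ⟦that Yan touched⟧ = {Lee, Ned, Pat, Yan} ∩ {Hal, Ivy, Lee, Quinn, Rae} = {Lee}
… ∩ ⟦under Yan⟧ = {Lee} ∩ {Dan, Hal, Ivy, Kim, Ned, Rae, Yan} = ∅
… ∩ ⟦round⟧ = ∅ ∩ {Dan, Kim, Lee, Quinn, Rae, Wes, Yan} = ∅
⟦round box across from Ivy that Yan touched under Yan⟧ = ∅; Wes ∉ this set.

no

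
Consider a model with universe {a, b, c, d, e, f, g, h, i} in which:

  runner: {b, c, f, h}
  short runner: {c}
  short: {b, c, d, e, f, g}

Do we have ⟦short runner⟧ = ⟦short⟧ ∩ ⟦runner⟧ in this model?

⟦short⟧ ∩ ⟦runner⟧ = {b, c, d, e, f, g} ∩ {b, c, f, h} = {b, c, f}
Observed ⟦short runner⟧ = {c}.
These differ, so the modifier is not intersective in this model.

no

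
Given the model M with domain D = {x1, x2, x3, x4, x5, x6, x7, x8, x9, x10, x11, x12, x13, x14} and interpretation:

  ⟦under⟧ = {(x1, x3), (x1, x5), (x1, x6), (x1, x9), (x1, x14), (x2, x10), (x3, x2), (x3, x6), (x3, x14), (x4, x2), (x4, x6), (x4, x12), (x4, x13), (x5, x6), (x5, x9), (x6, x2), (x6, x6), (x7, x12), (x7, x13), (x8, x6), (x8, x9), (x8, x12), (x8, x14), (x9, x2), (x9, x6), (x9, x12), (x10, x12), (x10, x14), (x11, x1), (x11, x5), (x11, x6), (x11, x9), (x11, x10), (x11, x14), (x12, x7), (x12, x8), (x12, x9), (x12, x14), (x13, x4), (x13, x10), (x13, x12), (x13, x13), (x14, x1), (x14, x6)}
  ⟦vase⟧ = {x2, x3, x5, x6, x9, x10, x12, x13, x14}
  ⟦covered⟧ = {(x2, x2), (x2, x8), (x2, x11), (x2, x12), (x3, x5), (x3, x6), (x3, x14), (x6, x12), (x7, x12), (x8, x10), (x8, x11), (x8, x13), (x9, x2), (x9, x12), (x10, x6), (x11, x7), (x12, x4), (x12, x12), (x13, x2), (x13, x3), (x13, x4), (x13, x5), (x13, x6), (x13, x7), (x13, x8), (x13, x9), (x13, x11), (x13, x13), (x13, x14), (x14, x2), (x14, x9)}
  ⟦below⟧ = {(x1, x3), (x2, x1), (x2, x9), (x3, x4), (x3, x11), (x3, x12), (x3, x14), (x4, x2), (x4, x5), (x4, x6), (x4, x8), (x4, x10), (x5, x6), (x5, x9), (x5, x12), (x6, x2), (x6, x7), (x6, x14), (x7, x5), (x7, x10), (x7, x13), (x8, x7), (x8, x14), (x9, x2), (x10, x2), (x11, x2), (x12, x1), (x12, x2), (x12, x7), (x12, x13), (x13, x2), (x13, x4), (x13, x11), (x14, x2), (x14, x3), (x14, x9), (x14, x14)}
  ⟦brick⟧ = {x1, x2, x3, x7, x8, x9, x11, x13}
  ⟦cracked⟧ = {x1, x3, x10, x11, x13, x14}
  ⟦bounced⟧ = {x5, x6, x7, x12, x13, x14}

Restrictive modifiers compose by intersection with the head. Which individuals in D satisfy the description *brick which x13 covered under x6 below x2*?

⟦which x13 covered⟧ = {x : ⟨x13, x⟩ ∈ ⟦covered⟧} = {x2, x3, x4, x5, x6, x7, x8, x9, x11, x13, x14}
⟦under x6⟧ = {x : ⟨x, x6⟩ ∈ ⟦under⟧} = {x1, x3, x4, x5, x6, x8, x9, x11, x14}
⟦below x2⟧ = {x : ⟨x, x2⟩ ∈ ⟦below⟧} = {x4, x6, x9, x10, x11, x12, x13, x14}
⟦brick⟧ = {x1, x2, x3, x7, x8, x9, x11, x13}
… ∩ ⟦which x13 covered⟧ = {x1, x2, x3, x7, x8, x9, x11, x13} ∩ {x2, x3, x4, x5, x6, x7, x8, x9, x11, x13, x14} = {x2, x3, x7, x8, x9, x11, x13}
… ∩ ⟦under x6⟧ = {x2, x3, x7, x8, x9, x11, x13} ∩ {x1, x3, x4, x5, x6, x8, x9, x11, x14} = {x3, x8, x9, x11}
… ∩ ⟦below x2⟧ = {x3, x8, x9, x11} ∩ {x4, x6, x9, x10, x11, x12, x13, x14} = {x9, x11}
So ⟦brick which x13 covered under x6 below x2⟧ = {x9, x11}.

{x9, x11}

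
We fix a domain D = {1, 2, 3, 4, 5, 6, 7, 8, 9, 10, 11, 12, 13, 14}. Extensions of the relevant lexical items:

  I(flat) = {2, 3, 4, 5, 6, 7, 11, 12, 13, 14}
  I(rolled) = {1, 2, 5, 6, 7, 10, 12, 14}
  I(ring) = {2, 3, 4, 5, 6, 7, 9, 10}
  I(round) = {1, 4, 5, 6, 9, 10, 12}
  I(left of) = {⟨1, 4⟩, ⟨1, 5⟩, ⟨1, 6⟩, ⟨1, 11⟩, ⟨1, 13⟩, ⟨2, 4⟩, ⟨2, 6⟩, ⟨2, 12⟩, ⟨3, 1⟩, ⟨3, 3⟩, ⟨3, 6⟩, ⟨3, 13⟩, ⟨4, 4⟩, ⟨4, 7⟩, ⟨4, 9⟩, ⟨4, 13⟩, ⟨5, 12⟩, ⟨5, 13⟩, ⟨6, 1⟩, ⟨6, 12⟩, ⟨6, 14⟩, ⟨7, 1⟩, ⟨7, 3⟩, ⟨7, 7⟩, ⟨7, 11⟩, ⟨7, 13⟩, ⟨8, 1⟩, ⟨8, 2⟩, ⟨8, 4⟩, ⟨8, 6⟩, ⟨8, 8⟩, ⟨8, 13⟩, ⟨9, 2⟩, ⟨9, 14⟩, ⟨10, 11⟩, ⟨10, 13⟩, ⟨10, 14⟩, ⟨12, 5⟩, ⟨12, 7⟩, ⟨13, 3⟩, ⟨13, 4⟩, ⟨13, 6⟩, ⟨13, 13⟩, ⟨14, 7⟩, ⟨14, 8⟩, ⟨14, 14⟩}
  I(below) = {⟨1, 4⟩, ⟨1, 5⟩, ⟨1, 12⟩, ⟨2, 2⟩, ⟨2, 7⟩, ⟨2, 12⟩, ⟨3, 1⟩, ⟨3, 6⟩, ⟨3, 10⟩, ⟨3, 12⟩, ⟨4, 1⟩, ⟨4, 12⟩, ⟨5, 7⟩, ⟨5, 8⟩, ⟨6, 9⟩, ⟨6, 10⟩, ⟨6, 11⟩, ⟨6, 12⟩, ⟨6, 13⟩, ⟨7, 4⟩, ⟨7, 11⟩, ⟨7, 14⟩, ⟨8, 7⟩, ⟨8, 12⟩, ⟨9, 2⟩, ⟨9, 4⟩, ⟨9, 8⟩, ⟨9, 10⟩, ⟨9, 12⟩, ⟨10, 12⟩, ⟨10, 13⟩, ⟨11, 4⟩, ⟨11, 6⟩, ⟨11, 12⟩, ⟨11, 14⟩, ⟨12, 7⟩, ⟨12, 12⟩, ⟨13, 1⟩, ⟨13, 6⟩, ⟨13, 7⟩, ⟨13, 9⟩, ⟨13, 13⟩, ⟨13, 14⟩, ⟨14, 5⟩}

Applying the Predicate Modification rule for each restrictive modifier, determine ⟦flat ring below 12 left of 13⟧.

⟦below 12⟧ = {x : ⟨x, 12⟩ ∈ ⟦below⟧} = {1, 2, 3, 4, 6, 8, 9, 10, 11, 12}
⟦left of 13⟧ = {x : ⟨x, 13⟩ ∈ ⟦left of⟧} = {1, 3, 4, 5, 7, 8, 10, 13}
⟦ring⟧ = {2, 3, 4, 5, 6, 7, 9, 10}
… ∩ ⟦below 12⟧ = {2, 3, 4, 5, 6, 7, 9, 10} ∩ {1, 2, 3, 4, 6, 8, 9, 10, 11, 12} = {2, 3, 4, 6, 9, 10}
… ∩ ⟦left of 13⟧ = {2, 3, 4, 6, 9, 10} ∩ {1, 3, 4, 5, 7, 8, 10, 13} = {3, 4, 10}
… ∩ ⟦flat⟧ = {3, 4, 10} ∩ {2, 3, 4, 5, 6, 7, 11, 12, 13, 14} = {3, 4}
So ⟦flat ring below 12 left of 13⟧ = {3, 4}.

{3, 4}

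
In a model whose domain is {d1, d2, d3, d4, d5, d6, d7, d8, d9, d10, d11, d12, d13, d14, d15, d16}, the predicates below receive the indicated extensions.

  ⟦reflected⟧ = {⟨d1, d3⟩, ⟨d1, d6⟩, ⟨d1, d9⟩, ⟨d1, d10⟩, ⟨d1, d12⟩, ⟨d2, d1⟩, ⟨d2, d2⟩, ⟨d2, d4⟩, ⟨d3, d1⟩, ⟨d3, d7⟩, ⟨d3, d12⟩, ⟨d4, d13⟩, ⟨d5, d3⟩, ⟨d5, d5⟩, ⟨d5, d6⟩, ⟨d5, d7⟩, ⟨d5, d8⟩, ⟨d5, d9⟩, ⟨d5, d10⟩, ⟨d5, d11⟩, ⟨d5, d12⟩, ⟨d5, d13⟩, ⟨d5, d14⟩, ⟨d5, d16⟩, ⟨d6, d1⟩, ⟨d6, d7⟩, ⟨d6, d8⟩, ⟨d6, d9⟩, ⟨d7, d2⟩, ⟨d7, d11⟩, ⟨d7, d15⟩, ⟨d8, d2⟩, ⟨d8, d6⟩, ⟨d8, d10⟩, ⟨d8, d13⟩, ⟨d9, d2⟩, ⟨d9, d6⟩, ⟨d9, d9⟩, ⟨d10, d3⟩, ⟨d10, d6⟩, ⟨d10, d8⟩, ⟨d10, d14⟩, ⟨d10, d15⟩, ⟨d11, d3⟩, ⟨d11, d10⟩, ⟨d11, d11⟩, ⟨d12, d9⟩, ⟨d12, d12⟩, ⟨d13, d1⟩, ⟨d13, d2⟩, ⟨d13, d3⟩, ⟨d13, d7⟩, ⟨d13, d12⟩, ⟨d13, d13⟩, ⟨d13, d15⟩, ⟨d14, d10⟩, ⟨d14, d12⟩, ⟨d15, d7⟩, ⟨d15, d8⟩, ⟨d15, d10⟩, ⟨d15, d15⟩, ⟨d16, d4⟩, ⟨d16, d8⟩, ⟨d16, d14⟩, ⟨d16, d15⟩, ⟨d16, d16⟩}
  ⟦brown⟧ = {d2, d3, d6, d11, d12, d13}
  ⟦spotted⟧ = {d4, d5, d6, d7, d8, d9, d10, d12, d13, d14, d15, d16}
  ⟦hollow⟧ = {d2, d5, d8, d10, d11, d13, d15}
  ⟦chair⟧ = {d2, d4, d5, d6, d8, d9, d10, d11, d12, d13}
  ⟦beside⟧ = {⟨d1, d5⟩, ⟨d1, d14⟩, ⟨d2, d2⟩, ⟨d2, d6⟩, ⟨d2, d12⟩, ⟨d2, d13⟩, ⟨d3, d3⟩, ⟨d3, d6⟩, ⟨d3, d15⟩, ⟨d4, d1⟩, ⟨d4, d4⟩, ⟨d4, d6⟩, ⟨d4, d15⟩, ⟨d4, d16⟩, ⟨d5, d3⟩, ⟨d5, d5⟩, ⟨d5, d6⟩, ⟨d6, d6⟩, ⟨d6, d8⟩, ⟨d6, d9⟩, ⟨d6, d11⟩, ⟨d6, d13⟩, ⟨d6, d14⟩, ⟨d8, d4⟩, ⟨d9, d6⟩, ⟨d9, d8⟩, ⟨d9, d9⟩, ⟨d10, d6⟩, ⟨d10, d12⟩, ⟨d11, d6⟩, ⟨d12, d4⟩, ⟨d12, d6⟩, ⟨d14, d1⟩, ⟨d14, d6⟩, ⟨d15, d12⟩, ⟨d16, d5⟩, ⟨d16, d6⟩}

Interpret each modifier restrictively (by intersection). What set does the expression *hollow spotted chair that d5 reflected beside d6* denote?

{d5, d10}

⟦that d5 reflected⟧ = {x : ⟨d5, x⟩ ∈ ⟦reflected⟧} = {d3, d5, d6, d7, d8, d9, d10, d11, d12, d13, d14, d16}
⟦beside d6⟧ = {x : ⟨x, d6⟩ ∈ ⟦beside⟧} = {d2, d3, d4, d5, d6, d9, d10, d11, d12, d14, d16}
⟦chair⟧ = {d2, d4, d5, d6, d8, d9, d10, d11, d12, d13}
… ∩ ⟦that d5 reflected⟧ = {d2, d4, d5, d6, d8, d9, d10, d11, d12, d13} ∩ {d3, d5, d6, d7, d8, d9, d10, d11, d12, d13, d14, d16} = {d5, d6, d8, d9, d10, d11, d12, d13}
… ∩ ⟦beside d6⟧ = {d5, d6, d8, d9, d10, d11, d12, d13} ∩ {d2, d3, d4, d5, d6, d9, d10, d11, d12, d14, d16} = {d5, d6, d9, d10, d11, d12}
… ∩ ⟦hollow⟧ = {d5, d6, d9, d10, d11, d12} ∩ {d2, d5, d8, d10, d11, d13, d15} = {d5, d10, d11}
… ∩ ⟦spotted⟧ = {d5, d10, d11} ∩ {d4, d5, d6, d7, d8, d9, d10, d12, d13, d14, d15, d16} = {d5, d10}
So ⟦hollow spotted chair that d5 reflected beside d6⟧ = {d5, d10}.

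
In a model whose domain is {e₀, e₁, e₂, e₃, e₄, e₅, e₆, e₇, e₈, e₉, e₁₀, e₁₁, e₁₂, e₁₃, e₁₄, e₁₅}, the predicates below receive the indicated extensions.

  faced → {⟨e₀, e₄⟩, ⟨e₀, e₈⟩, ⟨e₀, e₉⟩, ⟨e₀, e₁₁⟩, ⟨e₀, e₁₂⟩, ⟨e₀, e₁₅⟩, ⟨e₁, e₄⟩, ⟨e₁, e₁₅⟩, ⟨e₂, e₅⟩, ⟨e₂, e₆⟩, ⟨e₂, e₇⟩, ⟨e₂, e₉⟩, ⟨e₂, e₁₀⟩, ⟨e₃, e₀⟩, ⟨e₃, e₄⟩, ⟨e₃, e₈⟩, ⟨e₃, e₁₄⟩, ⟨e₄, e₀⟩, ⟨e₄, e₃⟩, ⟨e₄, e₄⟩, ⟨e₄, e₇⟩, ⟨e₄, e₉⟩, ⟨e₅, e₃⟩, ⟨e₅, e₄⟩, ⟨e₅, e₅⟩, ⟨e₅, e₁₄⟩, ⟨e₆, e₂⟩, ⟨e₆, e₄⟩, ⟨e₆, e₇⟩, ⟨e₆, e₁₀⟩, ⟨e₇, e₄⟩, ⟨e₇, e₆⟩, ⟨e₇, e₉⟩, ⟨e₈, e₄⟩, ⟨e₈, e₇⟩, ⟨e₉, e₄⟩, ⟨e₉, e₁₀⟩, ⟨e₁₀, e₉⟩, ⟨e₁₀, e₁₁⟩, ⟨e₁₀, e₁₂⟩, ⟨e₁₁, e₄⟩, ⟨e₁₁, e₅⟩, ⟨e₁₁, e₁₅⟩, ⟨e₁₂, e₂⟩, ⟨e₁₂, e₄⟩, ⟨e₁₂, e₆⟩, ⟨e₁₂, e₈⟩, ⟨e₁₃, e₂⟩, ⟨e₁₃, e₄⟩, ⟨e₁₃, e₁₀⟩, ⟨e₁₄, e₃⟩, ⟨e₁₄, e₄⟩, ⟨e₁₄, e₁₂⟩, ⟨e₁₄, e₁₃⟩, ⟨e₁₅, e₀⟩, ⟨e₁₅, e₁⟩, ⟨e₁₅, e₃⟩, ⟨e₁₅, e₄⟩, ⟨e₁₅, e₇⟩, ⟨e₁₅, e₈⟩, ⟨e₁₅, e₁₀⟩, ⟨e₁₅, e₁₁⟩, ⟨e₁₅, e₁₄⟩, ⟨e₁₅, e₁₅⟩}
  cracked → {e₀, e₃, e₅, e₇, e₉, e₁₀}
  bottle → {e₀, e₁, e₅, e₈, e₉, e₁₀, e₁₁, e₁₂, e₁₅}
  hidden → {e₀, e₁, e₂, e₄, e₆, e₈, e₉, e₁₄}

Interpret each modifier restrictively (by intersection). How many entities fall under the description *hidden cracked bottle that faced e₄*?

2

⟦that faced e₄⟧ = {x : ⟨x, e₄⟩ ∈ ⟦faced⟧} = {e₀, e₁, e₃, e₄, e₅, e₆, e₇, e₈, e₉, e₁₁, e₁₂, e₁₃, e₁₄, e₁₅}
⟦bottle⟧ = {e₀, e₁, e₅, e₈, e₉, e₁₀, e₁₁, e₁₂, e₁₅}
… ∩ ⟦that faced e₄⟧ = {e₀, e₁, e₅, e₈, e₉, e₁₀, e₁₁, e₁₂, e₁₅} ∩ {e₀, e₁, e₃, e₄, e₅, e₆, e₇, e₈, e₉, e₁₁, e₁₂, e₁₃, e₁₄, e₁₅} = {e₀, e₁, e₅, e₈, e₉, e₁₁, e₁₂, e₁₅}
… ∩ ⟦hidden⟧ = {e₀, e₁, e₅, e₈, e₉, e₁₁, e₁₂, e₁₅} ∩ {e₀, e₁, e₂, e₄, e₆, e₈, e₉, e₁₄} = {e₀, e₁, e₈, e₉}
… ∩ ⟦cracked⟧ = {e₀, e₁, e₈, e₉} ∩ {e₀, e₃, e₅, e₇, e₉, e₁₀} = {e₀, e₉}
⟦hidden cracked bottle that faced e₄⟧ = {e₀, e₉}, so the cardinality is 2.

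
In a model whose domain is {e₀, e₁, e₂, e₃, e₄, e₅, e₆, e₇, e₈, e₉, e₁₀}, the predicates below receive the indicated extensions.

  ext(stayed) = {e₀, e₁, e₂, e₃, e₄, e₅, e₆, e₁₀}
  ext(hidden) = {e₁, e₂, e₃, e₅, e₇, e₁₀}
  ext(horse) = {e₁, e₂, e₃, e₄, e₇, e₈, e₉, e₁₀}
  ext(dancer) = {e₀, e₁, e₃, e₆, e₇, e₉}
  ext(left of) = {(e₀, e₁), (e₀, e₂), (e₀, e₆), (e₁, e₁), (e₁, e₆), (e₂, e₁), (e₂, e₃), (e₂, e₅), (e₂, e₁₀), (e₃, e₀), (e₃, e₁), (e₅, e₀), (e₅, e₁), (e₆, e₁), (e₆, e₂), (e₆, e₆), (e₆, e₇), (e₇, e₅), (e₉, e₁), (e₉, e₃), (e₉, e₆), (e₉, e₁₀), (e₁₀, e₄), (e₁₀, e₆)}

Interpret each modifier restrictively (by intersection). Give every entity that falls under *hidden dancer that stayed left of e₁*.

{e₁, e₃}

⟦that stayed⟧ = ⟦stayed⟧ = {e₀, e₁, e₂, e₃, e₄, e₅, e₆, e₁₀}
⟦left of e₁⟧ = {x : ⟨x, e₁⟩ ∈ ⟦left of⟧} = {e₀, e₁, e₂, e₃, e₅, e₆, e₉}
⟦dancer⟧ = {e₀, e₁, e₃, e₆, e₇, e₉}
… ∩ ⟦that stayed⟧ = {e₀, e₁, e₃, e₆, e₇, e₉} ∩ {e₀, e₁, e₂, e₃, e₄, e₅, e₆, e₁₀} = {e₀, e₁, e₃, e₆}
… ∩ ⟦left of e₁⟧ = {e₀, e₁, e₃, e₆} ∩ {e₀, e₁, e₂, e₃, e₅, e₆, e₉} = {e₀, e₁, e₃, e₆}
… ∩ ⟦hidden⟧ = {e₀, e₁, e₃, e₆} ∩ {e₁, e₂, e₃, e₅, e₇, e₁₀} = {e₁, e₃}
So ⟦hidden dancer that stayed left of e₁⟧ = {e₁, e₃}.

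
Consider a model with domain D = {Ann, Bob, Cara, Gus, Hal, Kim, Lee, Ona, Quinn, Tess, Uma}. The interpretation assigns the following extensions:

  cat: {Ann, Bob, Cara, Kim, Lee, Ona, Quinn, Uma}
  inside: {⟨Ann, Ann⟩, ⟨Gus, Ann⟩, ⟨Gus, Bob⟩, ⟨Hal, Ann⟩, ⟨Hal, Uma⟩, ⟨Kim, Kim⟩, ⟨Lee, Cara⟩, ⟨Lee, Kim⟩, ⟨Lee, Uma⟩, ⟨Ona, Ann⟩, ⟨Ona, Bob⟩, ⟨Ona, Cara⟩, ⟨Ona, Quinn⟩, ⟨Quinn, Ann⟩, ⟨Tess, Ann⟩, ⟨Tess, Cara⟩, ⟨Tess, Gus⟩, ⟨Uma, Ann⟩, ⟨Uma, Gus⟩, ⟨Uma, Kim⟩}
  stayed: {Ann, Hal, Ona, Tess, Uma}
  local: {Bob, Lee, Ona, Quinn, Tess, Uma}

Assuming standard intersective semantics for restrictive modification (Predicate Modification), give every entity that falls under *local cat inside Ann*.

⟦inside Ann⟧ = {x : ⟨x, Ann⟩ ∈ ⟦inside⟧} = {Ann, Gus, Hal, Ona, Quinn, Tess, Uma}
⟦cat⟧ = {Ann, Bob, Cara, Kim, Lee, Ona, Quinn, Uma}
… ∩ ⟦inside Ann⟧ = {Ann, Bob, Cara, Kim, Lee, Ona, Quinn, Uma} ∩ {Ann, Gus, Hal, Ona, Quinn, Tess, Uma} = {Ann, Ona, Quinn, Uma}
… ∩ ⟦local⟧ = {Ann, Ona, Quinn, Uma} ∩ {Bob, Lee, Ona, Quinn, Tess, Uma} = {Ona, Quinn, Uma}
So ⟦local cat inside Ann⟧ = {Ona, Quinn, Uma}.

{Ona, Quinn, Uma}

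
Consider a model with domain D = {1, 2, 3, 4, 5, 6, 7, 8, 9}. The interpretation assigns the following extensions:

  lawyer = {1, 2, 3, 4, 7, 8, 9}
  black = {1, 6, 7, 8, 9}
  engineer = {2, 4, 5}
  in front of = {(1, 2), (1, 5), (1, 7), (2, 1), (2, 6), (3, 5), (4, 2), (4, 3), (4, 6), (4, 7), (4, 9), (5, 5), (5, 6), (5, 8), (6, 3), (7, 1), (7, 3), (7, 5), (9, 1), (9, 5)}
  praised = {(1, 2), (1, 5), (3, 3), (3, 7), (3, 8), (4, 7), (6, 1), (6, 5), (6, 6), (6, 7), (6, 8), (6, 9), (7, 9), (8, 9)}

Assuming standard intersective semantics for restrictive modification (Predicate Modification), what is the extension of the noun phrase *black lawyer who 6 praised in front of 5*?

⟦who 6 praised⟧ = {x : ⟨6, x⟩ ∈ ⟦praised⟧} = {1, 5, 6, 7, 8, 9}
⟦in front of 5⟧ = {x : ⟨x, 5⟩ ∈ ⟦in front of⟧} = {1, 3, 5, 7, 9}
⟦lawyer⟧ = {1, 2, 3, 4, 7, 8, 9}
… ∩ ⟦who 6 praised⟧ = {1, 2, 3, 4, 7, 8, 9} ∩ {1, 5, 6, 7, 8, 9} = {1, 7, 8, 9}
… ∩ ⟦in front of 5⟧ = {1, 7, 8, 9} ∩ {1, 3, 5, 7, 9} = {1, 7, 9}
… ∩ ⟦black⟧ = {1, 7, 9} ∩ {1, 6, 7, 8, 9} = {1, 7, 9}
So ⟦black lawyer who 6 praised in front of 5⟧ = {1, 7, 9}.

{1, 7, 9}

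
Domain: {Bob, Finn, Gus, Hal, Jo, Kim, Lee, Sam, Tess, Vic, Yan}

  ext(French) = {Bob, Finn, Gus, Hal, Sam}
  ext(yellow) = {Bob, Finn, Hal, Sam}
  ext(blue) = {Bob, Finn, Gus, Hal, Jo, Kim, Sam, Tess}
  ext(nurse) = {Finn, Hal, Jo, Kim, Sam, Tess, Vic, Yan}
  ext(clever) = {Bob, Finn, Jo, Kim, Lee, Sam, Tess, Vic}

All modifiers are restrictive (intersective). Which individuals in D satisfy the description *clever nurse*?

⟦nurse⟧ = {Finn, Hal, Jo, Kim, Sam, Tess, Vic, Yan}
… ∩ ⟦clever⟧ = {Finn, Hal, Jo, Kim, Sam, Tess, Vic, Yan} ∩ {Bob, Finn, Jo, Kim, Lee, Sam, Tess, Vic} = {Finn, Jo, Kim, Sam, Tess, Vic}
So ⟦clever nurse⟧ = {Finn, Jo, Kim, Sam, Tess, Vic}.

{Finn, Jo, Kim, Sam, Tess, Vic}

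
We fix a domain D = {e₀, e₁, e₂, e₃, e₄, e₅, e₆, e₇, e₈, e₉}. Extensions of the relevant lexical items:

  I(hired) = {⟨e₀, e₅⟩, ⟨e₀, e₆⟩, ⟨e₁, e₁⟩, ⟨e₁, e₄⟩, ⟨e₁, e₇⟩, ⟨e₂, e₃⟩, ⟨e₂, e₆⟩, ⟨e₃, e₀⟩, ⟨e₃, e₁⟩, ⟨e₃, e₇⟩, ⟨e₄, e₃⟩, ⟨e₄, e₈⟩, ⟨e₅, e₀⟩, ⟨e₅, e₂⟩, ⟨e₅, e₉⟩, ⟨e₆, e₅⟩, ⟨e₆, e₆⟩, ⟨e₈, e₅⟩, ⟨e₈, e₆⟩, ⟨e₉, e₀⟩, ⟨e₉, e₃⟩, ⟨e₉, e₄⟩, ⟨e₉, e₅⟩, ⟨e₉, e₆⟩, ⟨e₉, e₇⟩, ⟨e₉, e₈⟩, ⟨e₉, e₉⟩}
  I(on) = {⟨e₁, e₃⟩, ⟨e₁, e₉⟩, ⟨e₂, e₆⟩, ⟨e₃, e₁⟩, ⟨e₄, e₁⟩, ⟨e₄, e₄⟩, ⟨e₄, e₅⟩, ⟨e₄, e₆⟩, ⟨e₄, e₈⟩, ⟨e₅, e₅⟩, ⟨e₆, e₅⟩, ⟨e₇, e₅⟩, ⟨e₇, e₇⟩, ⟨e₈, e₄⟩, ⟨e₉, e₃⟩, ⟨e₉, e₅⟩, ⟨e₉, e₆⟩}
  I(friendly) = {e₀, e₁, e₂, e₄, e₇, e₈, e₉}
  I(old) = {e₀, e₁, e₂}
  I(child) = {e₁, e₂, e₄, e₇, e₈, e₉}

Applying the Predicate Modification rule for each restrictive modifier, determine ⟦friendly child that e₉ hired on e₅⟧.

⟦that e₉ hired⟧ = {x : ⟨e₉, x⟩ ∈ ⟦hired⟧} = {e₀, e₃, e₄, e₅, e₆, e₇, e₈, e₉}
⟦on e₅⟧ = {x : ⟨x, e₅⟩ ∈ ⟦on⟧} = {e₄, e₅, e₆, e₇, e₉}
⟦child⟧ = {e₁, e₂, e₄, e₇, e₈, e₉}
… ∩ ⟦that e₉ hired⟧ = {e₁, e₂, e₄, e₇, e₈, e₉} ∩ {e₀, e₃, e₄, e₅, e₆, e₇, e₈, e₉} = {e₄, e₇, e₈, e₉}
… ∩ ⟦on e₅⟧ = {e₄, e₇, e₈, e₉} ∩ {e₄, e₅, e₆, e₇, e₉} = {e₄, e₇, e₉}
… ∩ ⟦friendly⟧ = {e₄, e₇, e₉} ∩ {e₀, e₁, e₂, e₄, e₇, e₈, e₉} = {e₄, e₇, e₉}
So ⟦friendly child that e₉ hired on e₅⟧ = {e₄, e₇, e₉}.

{e₄, e₇, e₉}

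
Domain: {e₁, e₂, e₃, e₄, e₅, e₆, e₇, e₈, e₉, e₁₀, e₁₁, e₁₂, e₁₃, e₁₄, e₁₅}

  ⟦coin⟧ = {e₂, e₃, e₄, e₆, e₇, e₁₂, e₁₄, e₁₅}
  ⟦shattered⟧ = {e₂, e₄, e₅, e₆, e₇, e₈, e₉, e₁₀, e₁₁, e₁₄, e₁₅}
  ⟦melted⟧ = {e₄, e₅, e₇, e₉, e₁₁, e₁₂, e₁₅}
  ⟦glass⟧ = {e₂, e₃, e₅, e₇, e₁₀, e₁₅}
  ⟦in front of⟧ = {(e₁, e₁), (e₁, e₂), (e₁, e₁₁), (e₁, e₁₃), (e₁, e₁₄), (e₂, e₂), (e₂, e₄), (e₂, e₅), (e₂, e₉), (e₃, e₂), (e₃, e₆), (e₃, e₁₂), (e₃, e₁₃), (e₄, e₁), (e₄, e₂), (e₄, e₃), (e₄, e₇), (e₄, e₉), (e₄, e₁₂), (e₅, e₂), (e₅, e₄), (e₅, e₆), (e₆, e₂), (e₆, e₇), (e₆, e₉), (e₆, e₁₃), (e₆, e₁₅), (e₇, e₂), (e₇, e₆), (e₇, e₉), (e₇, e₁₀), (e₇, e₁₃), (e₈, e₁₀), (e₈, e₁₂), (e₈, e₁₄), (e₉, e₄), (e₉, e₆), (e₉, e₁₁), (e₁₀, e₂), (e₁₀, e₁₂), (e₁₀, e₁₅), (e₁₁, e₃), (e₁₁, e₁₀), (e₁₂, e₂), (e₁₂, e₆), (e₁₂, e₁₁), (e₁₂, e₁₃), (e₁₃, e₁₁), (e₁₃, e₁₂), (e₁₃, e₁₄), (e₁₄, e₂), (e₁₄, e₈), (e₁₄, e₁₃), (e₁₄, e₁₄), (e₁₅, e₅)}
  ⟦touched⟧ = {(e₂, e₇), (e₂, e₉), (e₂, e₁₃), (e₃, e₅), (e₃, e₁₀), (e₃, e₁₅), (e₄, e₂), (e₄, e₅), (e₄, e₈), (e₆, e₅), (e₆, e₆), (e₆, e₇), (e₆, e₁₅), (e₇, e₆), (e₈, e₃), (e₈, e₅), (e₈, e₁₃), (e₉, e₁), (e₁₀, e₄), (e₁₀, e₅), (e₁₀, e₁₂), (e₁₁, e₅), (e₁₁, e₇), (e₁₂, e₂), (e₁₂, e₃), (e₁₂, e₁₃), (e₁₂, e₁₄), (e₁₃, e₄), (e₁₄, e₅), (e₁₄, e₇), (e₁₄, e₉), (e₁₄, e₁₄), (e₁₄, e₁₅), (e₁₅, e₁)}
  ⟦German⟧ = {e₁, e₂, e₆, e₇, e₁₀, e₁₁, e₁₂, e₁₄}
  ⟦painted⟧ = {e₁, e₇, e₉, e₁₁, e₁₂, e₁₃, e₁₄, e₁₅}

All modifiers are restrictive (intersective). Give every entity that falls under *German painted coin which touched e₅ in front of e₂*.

⟦which touched e₅⟧ = {x : ⟨x, e₅⟩ ∈ ⟦touched⟧} = {e₃, e₄, e₆, e₈, e₁₀, e₁₁, e₁₄}
⟦in front of e₂⟧ = {x : ⟨x, e₂⟩ ∈ ⟦in front of⟧} = {e₁, e₂, e₃, e₄, e₅, e₆, e₇, e₁₀, e₁₂, e₁₄}
⟦coin⟧ = {e₂, e₃, e₄, e₆, e₇, e₁₂, e₁₄, e₁₅}
… ∩ ⟦which touched e₅⟧ = {e₂, e₃, e₄, e₆, e₇, e₁₂, e₁₄, e₁₅} ∩ {e₃, e₄, e₆, e₈, e₁₀, e₁₁, e₁₄} = {e₃, e₄, e₆, e₁₄}
… ∩ ⟦in front of e₂⟧ = {e₃, e₄, e₆, e₁₄} ∩ {e₁, e₂, e₃, e₄, e₅, e₆, e₇, e₁₀, e₁₂, e₁₄} = {e₃, e₄, e₆, e₁₄}
… ∩ ⟦German⟧ = {e₃, e₄, e₆, e₁₄} ∩ {e₁, e₂, e₆, e₇, e₁₀, e₁₁, e₁₂, e₁₄} = {e₆, e₁₄}
… ∩ ⟦painted⟧ = {e₆, e₁₄} ∩ {e₁, e₇, e₉, e₁₁, e₁₂, e₁₃, e₁₄, e₁₅} = {e₁₄}
So ⟦German painted coin which touched e₅ in front of e₂⟧ = {e₁₄}.

{e₁₄}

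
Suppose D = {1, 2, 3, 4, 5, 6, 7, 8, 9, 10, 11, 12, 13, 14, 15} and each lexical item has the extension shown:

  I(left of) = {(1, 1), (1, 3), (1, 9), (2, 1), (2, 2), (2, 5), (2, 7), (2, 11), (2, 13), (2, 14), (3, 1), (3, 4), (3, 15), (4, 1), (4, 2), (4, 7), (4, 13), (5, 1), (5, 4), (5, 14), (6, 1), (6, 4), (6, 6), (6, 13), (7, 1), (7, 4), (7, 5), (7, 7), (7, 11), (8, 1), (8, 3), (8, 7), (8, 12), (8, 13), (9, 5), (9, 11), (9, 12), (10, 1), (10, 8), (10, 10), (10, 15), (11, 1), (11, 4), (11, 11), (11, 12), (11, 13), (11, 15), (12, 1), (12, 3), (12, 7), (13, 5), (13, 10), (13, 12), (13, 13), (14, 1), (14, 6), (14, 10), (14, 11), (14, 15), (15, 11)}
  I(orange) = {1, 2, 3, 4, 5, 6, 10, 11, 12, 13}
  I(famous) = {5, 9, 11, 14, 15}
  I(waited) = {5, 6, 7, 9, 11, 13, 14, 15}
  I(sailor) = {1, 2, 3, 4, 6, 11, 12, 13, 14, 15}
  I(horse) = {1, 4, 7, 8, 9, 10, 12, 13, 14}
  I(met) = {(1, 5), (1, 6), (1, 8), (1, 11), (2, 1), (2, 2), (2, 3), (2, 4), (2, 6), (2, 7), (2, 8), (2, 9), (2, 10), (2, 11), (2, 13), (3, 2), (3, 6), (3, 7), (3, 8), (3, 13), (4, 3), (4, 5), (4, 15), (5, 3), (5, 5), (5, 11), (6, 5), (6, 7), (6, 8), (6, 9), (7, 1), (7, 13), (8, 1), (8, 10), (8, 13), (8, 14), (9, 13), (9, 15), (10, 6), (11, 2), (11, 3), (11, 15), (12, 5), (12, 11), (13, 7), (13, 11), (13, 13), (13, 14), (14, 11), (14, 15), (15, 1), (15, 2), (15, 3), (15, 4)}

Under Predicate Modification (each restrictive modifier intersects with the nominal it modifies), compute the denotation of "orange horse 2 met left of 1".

{1, 4, 10}

⟦2 met⟧ = {x : ⟨2, x⟩ ∈ ⟦met⟧} = {1, 2, 3, 4, 6, 7, 8, 9, 10, 11, 13}
⟦left of 1⟧ = {x : ⟨x, 1⟩ ∈ ⟦left of⟧} = {1, 2, 3, 4, 5, 6, 7, 8, 10, 11, 12, 14}
⟦horse⟧ = {1, 4, 7, 8, 9, 10, 12, 13, 14}
… ∩ ⟦2 met⟧ = {1, 4, 7, 8, 9, 10, 12, 13, 14} ∩ {1, 2, 3, 4, 6, 7, 8, 9, 10, 11, 13} = {1, 4, 7, 8, 9, 10, 13}
… ∩ ⟦left of 1⟧ = {1, 4, 7, 8, 9, 10, 13} ∩ {1, 2, 3, 4, 5, 6, 7, 8, 10, 11, 12, 14} = {1, 4, 7, 8, 10}
… ∩ ⟦orange⟧ = {1, 4, 7, 8, 10} ∩ {1, 2, 3, 4, 5, 6, 10, 11, 12, 13} = {1, 4, 10}
So ⟦orange horse 2 met left of 1⟧ = {1, 4, 10}.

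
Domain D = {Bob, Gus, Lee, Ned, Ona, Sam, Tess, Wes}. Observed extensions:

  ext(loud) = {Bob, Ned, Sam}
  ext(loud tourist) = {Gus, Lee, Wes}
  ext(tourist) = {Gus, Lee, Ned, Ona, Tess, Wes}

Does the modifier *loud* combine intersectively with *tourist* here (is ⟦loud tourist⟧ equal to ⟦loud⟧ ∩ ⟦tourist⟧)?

⟦loud⟧ ∩ ⟦tourist⟧ = {Bob, Ned, Sam} ∩ {Gus, Lee, Ned, Ona, Tess, Wes} = {Ned}
Observed ⟦loud tourist⟧ = {Gus, Lee, Wes}.
These differ, so the modifier is not intersective in this model.

no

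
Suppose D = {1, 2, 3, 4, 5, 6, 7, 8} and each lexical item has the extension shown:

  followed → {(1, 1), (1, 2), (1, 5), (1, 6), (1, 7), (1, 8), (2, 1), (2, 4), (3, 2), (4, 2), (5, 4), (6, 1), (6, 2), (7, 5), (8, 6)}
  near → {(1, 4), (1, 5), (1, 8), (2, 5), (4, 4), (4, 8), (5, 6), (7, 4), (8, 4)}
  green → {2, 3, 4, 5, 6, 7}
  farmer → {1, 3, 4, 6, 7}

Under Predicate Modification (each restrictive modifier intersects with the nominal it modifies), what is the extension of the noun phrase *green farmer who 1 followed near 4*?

{7}

⟦who 1 followed⟧ = {x : ⟨1, x⟩ ∈ ⟦followed⟧} = {1, 2, 5, 6, 7, 8}
⟦near 4⟧ = {x : ⟨x, 4⟩ ∈ ⟦near⟧} = {1, 4, 7, 8}
⟦farmer⟧ = {1, 3, 4, 6, 7}
… ∩ ⟦who 1 followed⟧ = {1, 3, 4, 6, 7} ∩ {1, 2, 5, 6, 7, 8} = {1, 6, 7}
… ∩ ⟦near 4⟧ = {1, 6, 7} ∩ {1, 4, 7, 8} = {1, 7}
… ∩ ⟦green⟧ = {1, 7} ∩ {2, 3, 4, 5, 6, 7} = {7}
So ⟦green farmer who 1 followed near 4⟧ = {7}.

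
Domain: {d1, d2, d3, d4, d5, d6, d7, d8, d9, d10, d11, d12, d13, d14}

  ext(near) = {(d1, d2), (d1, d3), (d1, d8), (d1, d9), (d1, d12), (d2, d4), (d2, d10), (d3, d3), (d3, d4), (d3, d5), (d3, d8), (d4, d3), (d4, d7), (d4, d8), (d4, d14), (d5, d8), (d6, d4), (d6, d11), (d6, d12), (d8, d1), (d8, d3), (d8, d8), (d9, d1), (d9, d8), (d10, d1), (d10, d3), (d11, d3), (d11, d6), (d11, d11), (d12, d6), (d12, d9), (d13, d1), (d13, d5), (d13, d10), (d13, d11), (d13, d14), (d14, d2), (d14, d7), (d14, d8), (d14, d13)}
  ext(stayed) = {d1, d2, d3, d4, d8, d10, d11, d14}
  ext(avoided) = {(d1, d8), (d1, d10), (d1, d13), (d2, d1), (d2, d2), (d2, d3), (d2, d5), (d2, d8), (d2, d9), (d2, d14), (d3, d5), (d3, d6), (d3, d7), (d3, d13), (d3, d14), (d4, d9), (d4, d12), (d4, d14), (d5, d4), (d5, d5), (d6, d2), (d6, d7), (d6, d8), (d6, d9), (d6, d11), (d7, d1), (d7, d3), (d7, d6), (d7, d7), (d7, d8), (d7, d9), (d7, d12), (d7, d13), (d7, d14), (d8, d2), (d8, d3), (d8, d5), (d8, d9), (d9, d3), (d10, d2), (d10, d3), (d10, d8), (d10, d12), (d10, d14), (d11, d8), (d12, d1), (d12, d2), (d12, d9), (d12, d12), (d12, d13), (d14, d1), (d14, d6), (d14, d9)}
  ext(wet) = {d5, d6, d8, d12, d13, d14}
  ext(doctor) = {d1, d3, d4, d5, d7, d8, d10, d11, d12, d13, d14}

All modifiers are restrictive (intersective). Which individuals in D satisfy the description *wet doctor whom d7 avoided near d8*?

⟦whom d7 avoided⟧ = {x : ⟨d7, x⟩ ∈ ⟦avoided⟧} = {d1, d3, d6, d7, d8, d9, d12, d13, d14}
⟦near d8⟧ = {x : ⟨x, d8⟩ ∈ ⟦near⟧} = {d1, d3, d4, d5, d8, d9, d14}
⟦doctor⟧ = {d1, d3, d4, d5, d7, d8, d10, d11, d12, d13, d14}
… ∩ ⟦whom d7 avoided⟧ = {d1, d3, d4, d5, d7, d8, d10, d11, d12, d13, d14} ∩ {d1, d3, d6, d7, d8, d9, d12, d13, d14} = {d1, d3, d7, d8, d12, d13, d14}
… ∩ ⟦near d8⟧ = {d1, d3, d7, d8, d12, d13, d14} ∩ {d1, d3, d4, d5, d8, d9, d14} = {d1, d3, d8, d14}
… ∩ ⟦wet⟧ = {d1, d3, d8, d14} ∩ {d5, d6, d8, d12, d13, d14} = {d8, d14}
So ⟦wet doctor whom d7 avoided near d8⟧ = {d8, d14}.

{d8, d14}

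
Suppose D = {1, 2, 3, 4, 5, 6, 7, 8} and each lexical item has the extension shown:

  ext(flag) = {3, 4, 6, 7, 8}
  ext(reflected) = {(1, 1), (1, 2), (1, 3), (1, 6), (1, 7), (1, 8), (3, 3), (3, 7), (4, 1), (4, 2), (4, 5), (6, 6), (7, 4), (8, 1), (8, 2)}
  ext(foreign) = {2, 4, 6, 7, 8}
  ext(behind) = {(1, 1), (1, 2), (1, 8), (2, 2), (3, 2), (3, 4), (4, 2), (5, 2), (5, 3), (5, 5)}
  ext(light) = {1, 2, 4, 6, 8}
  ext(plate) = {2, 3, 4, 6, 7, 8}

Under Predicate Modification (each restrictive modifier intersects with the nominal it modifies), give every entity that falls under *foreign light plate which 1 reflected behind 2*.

{2}

⟦which 1 reflected⟧ = {x : ⟨1, x⟩ ∈ ⟦reflected⟧} = {1, 2, 3, 6, 7, 8}
⟦behind 2⟧ = {x : ⟨x, 2⟩ ∈ ⟦behind⟧} = {1, 2, 3, 4, 5}
⟦plate⟧ = {2, 3, 4, 6, 7, 8}
… ∩ ⟦which 1 reflected⟧ = {2, 3, 4, 6, 7, 8} ∩ {1, 2, 3, 6, 7, 8} = {2, 3, 6, 7, 8}
… ∩ ⟦behind 2⟧ = {2, 3, 6, 7, 8} ∩ {1, 2, 3, 4, 5} = {2, 3}
… ∩ ⟦foreign⟧ = {2, 3} ∩ {2, 4, 6, 7, 8} = {2}
… ∩ ⟦light⟧ = {2} ∩ {1, 2, 4, 6, 8} = {2}
So ⟦foreign light plate which 1 reflected behind 2⟧ = {2}.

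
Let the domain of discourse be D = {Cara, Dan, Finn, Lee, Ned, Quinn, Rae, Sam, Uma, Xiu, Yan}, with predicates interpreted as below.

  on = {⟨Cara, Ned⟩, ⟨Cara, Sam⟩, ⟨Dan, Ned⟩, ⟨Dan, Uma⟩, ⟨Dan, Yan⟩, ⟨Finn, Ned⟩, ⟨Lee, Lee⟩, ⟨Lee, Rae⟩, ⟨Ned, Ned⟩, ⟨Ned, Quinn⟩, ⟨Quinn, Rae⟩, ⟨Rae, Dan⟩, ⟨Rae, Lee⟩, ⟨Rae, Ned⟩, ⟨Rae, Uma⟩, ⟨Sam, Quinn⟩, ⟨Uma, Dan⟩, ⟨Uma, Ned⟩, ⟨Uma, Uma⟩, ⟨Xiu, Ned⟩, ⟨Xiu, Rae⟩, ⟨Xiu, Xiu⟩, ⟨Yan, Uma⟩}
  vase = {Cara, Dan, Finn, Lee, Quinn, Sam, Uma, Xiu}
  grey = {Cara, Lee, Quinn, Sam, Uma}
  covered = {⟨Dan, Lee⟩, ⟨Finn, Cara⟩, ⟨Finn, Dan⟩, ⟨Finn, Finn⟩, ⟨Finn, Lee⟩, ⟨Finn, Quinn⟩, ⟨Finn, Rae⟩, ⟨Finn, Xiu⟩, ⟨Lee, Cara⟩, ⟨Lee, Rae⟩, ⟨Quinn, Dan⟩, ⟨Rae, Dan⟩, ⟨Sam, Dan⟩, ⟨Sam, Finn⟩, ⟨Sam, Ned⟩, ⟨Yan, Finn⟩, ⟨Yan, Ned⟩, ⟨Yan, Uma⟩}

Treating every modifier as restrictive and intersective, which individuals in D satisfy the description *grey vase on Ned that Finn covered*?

⟦on Ned⟧ = {x : ⟨x, Ned⟩ ∈ ⟦on⟧} = {Cara, Dan, Finn, Ned, Rae, Uma, Xiu}
⟦that Finn covered⟧ = {x : ⟨Finn, x⟩ ∈ ⟦covered⟧} = {Cara, Dan, Finn, Lee, Quinn, Rae, Xiu}
⟦vase⟧ = {Cara, Dan, Finn, Lee, Quinn, Sam, Uma, Xiu}
… ∩ ⟦on Ned⟧ = {Cara, Dan, Finn, Lee, Quinn, Sam, Uma, Xiu} ∩ {Cara, Dan, Finn, Ned, Rae, Uma, Xiu} = {Cara, Dan, Finn, Uma, Xiu}
… ∩ ⟦that Finn covered⟧ = {Cara, Dan, Finn, Uma, Xiu} ∩ {Cara, Dan, Finn, Lee, Quinn, Rae, Xiu} = {Cara, Dan, Finn, Xiu}
… ∩ ⟦grey⟧ = {Cara, Dan, Finn, Xiu} ∩ {Cara, Lee, Quinn, Sam, Uma} = {Cara}
So ⟦grey vase on Ned that Finn covered⟧ = {Cara}.

{Cara}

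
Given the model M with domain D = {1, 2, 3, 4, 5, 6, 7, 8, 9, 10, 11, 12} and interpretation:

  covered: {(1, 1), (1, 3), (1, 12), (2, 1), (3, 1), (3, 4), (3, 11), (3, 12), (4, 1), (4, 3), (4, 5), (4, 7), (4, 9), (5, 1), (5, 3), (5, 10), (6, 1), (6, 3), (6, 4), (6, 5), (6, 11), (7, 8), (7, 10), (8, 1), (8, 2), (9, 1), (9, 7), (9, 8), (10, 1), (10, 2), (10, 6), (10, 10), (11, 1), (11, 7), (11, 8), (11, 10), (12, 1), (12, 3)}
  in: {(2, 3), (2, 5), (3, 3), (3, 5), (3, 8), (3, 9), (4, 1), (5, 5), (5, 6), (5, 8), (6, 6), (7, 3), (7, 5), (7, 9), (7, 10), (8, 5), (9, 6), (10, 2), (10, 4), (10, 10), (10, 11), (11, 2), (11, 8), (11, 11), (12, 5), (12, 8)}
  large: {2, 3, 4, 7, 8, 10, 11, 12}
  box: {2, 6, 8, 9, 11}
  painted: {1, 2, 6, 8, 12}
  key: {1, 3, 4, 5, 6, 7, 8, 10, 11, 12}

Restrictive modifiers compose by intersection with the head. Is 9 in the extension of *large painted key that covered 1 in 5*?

no

⟦that covered 1⟧ = {x : ⟨x, 1⟩ ∈ ⟦covered⟧} = {1, 2, 3, 4, 5, 6, 8, 9, 10, 11, 12}
⟦in 5⟧ = {x : ⟨x, 5⟩ ∈ ⟦in⟧} = {2, 3, 5, 7, 8, 12}
⟦key⟧ = {1, 3, 4, 5, 6, 7, 8, 10, 11, 12}
… ∩ ⟦that covered 1⟧ = {1, 3, 4, 5, 6, 7, 8, 10, 11, 12} ∩ {1, 2, 3, 4, 5, 6, 8, 9, 10, 11, 12} = {1, 3, 4, 5, 6, 8, 10, 11, 12}
… ∩ ⟦in 5⟧ = {1, 3, 4, 5, 6, 8, 10, 11, 12} ∩ {2, 3, 5, 7, 8, 12} = {3, 5, 8, 12}
… ∩ ⟦large⟧ = {3, 5, 8, 12} ∩ {2, 3, 4, 7, 8, 10, 11, 12} = {3, 8, 12}
… ∩ ⟦painted⟧ = {3, 8, 12} ∩ {1, 2, 6, 8, 12} = {8, 12}
⟦large painted key that covered 1 in 5⟧ = {8, 12}; 9 ∉ this set.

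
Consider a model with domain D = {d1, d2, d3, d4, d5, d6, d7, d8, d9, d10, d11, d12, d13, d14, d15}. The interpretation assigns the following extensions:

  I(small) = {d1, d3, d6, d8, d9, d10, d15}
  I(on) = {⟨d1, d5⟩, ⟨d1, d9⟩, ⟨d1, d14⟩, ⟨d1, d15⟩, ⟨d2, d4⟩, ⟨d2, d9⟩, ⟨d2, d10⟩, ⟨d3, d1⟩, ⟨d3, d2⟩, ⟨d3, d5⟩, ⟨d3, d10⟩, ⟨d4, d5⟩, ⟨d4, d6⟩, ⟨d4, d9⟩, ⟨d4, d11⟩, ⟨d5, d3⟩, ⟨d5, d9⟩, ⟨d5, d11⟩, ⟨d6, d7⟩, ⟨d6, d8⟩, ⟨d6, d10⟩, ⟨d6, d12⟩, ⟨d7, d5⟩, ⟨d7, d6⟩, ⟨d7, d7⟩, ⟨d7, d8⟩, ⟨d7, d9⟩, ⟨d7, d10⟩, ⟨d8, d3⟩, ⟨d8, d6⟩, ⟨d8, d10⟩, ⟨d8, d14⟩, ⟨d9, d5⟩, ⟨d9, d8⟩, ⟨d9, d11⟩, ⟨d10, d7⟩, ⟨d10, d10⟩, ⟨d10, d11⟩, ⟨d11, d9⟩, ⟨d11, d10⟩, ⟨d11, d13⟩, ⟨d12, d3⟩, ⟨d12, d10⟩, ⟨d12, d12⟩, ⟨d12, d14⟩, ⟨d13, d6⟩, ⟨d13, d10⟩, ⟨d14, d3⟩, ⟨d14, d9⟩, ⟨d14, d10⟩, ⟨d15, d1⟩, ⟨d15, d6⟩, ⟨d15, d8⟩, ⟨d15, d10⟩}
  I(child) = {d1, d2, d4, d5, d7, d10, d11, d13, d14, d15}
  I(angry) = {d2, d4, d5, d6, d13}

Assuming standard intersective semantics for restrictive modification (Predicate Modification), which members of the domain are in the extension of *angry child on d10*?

{d2, d13}

⟦on d10⟧ = {x : ⟨x, d10⟩ ∈ ⟦on⟧} = {d2, d3, d6, d7, d8, d10, d11, d12, d13, d14, d15}
⟦child⟧ = {d1, d2, d4, d5, d7, d10, d11, d13, d14, d15}
… ∩ ⟦on d10⟧ = {d1, d2, d4, d5, d7, d10, d11, d13, d14, d15} ∩ {d2, d3, d6, d7, d8, d10, d11, d12, d13, d14, d15} = {d2, d7, d10, d11, d13, d14, d15}
… ∩ ⟦angry⟧ = {d2, d7, d10, d11, d13, d14, d15} ∩ {d2, d4, d5, d6, d13} = {d2, d13}
So ⟦angry child on d10⟧ = {d2, d13}.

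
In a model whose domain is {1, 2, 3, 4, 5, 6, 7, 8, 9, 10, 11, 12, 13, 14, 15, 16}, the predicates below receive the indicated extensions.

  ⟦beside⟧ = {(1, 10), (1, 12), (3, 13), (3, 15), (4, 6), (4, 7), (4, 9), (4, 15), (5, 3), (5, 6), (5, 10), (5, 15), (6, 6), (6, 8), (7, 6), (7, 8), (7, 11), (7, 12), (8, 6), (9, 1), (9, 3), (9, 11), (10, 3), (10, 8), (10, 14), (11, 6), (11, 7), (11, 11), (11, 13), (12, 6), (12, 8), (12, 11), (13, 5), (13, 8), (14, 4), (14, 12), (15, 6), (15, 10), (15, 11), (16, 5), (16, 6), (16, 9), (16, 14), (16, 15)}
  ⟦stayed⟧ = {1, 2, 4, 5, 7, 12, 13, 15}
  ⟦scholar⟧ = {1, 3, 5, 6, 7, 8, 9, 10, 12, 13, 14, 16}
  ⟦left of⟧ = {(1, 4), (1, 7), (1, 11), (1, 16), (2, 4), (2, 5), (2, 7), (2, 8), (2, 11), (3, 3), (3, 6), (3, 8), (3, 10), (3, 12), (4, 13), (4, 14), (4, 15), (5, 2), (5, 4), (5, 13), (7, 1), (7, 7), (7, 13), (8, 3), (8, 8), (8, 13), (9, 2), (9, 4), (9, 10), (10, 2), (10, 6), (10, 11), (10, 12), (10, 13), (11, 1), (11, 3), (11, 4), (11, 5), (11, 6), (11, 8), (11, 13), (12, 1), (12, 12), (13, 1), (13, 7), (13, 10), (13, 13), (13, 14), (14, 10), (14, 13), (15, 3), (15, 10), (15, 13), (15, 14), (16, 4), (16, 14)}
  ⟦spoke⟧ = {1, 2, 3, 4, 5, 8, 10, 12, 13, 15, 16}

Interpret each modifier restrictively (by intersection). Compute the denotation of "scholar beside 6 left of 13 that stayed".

⟦beside 6⟧ = {x : ⟨x, 6⟩ ∈ ⟦beside⟧} = {4, 5, 6, 7, 8, 11, 12, 15, 16}
⟦left of 13⟧ = {x : ⟨x, 13⟩ ∈ ⟦left of⟧} = {4, 5, 7, 8, 10, 11, 13, 14, 15}
⟦that stayed⟧ = ⟦stayed⟧ = {1, 2, 4, 5, 7, 12, 13, 15}
⟦scholar⟧ = {1, 3, 5, 6, 7, 8, 9, 10, 12, 13, 14, 16}
… ∩ ⟦beside 6⟧ = {1, 3, 5, 6, 7, 8, 9, 10, 12, 13, 14, 16} ∩ {4, 5, 6, 7, 8, 11, 12, 15, 16} = {5, 6, 7, 8, 12, 16}
… ∩ ⟦left of 13⟧ = {5, 6, 7, 8, 12, 16} ∩ {4, 5, 7, 8, 10, 11, 13, 14, 15} = {5, 7, 8}
… ∩ ⟦that stayed⟧ = {5, 7, 8} ∩ {1, 2, 4, 5, 7, 12, 13, 15} = {5, 7}
So ⟦scholar beside 6 left of 13 that stayed⟧ = {5, 7}.

{5, 7}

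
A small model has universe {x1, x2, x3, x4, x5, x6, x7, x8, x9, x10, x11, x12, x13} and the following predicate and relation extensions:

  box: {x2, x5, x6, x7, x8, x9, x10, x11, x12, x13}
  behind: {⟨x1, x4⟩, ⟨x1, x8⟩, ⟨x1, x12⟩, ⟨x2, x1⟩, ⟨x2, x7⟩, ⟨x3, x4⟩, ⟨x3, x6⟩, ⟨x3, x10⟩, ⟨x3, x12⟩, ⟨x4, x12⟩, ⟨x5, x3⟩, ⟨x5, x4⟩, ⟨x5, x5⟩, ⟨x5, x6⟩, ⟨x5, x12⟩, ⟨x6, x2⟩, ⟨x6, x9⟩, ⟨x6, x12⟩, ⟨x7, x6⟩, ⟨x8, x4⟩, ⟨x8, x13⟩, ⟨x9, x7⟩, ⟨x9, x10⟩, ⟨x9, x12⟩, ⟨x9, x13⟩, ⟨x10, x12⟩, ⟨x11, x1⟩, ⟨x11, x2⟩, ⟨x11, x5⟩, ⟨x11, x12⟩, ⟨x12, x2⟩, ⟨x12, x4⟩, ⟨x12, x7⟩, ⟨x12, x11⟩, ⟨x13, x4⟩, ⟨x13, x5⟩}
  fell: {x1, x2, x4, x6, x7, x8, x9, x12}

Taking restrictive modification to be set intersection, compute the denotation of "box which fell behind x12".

⟦which fell⟧ = ⟦fell⟧ = {x1, x2, x4, x6, x7, x8, x9, x12}
⟦behind x12⟧ = {x : ⟨x, x12⟩ ∈ ⟦behind⟧} = {x1, x3, x4, x5, x6, x9, x10, x11}
⟦box⟧ = {x2, x5, x6, x7, x8, x9, x10, x11, x12, x13}
… ∩ ⟦which fell⟧ = {x2, x5, x6, x7, x8, x9, x10, x11, x12, x13} ∩ {x1, x2, x4, x6, x7, x8, x9, x12} = {x2, x6, x7, x8, x9, x12}
… ∩ ⟦behind x12⟧ = {x2, x6, x7, x8, x9, x12} ∩ {x1, x3, x4, x5, x6, x9, x10, x11} = {x6, x9}
So ⟦box which fell behind x12⟧ = {x6, x9}.

{x6, x9}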